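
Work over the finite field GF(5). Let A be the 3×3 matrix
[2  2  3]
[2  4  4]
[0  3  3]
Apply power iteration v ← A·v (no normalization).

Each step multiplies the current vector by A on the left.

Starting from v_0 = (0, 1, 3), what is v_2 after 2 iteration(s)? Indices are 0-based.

v_2 = (0, 4, 4)

v_0 = (0, 1, 3).
v_1 = A·v_0 = (1, 1, 2).
v_2 = A·v_1 = (0, 4, 4).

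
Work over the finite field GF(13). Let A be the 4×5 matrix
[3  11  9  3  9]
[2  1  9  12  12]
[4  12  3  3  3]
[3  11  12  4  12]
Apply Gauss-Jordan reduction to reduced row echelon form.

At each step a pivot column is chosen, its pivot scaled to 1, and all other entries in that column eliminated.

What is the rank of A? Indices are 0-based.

rank = 4

[1] R0 /= 3  ⇒  (1, 8, 3, 1, 3)
     R1 -= 2·R0  ⇒  (0, 11, 3, 10, 6)
     R2 -= 4·R0  ⇒  (0, 6, 4, 12, 4)
     R3 -= 3·R0  ⇒  (0, 0, 3, 1, 3)
[2] R1 /= 11  ⇒  (0, 1, 5, 8, 10)
     R0 -= 8·R1  ⇒  (1, 0, 2, 2, 1)
     R2 -= 6·R1  ⇒  (0, 0, 0, 3, 9)
[3] R2 <-> R3
[3] R2 /= 3  ⇒  (0, 0, 1, 9, 1)
     R0 -= 2·R2  ⇒  (1, 0, 0, 10, 12)
     R1 -= 5·R2  ⇒  (0, 1, 0, 2, 5)
[4] R3 /= 3  ⇒  (0, 0, 0, 1, 3)
     R0 -= 10·R3  ⇒  (1, 0, 0, 0, 8)
     R1 -= 2·R3  ⇒  (0, 1, 0, 0, 12)
     R2 -= 9·R3  ⇒  (0, 0, 1, 0, 0)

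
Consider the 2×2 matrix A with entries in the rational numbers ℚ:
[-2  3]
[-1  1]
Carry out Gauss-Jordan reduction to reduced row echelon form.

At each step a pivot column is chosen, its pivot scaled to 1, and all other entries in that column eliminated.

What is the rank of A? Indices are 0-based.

step 1: normalize row 0 (÷-2) = (1, -3/2)
  row 1: subtract -1×row0 = (0, -1/2)
step 2: normalize row 1 (÷-1/2) = (0, 1)
  row 0: subtract -3/2×row1 = (1, 0)

rank = 2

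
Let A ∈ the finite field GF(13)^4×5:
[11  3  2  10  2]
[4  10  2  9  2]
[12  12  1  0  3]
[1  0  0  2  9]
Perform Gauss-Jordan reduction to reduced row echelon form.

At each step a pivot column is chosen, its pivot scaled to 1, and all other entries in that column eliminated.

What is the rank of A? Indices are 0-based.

rank = 4

pivot(0,0)=11: scale R0 → (1, 5, 12, 8, 12)
  clear (1,0): R1 −= (4)R0 → (0, 3, 6, 3, 6)
  clear (2,0): R2 −= (12)R0 → (0, 4, 0, 8, 2)
  clear (3,0): R3 −= (1)R0 → (0, 8, 1, 7, 10)
pivot(1,1)=3: scale R1 → (0, 1, 2, 1, 2)
  clear (0,1): R0 −= (5)R1 → (1, 0, 2, 3, 2)
  clear (2,1): R2 −= (4)R1 → (0, 0, 5, 4, 7)
  clear (3,1): R3 −= (8)R1 → (0, 0, 11, 12, 7)
pivot(2,2)=5: scale R2 → (0, 0, 1, 6, 4)
  clear (0,2): R0 −= (2)R2 → (1, 0, 0, 4, 7)
  clear (1,2): R1 −= (2)R2 → (0, 1, 0, 2, 7)
  clear (3,2): R3 −= (11)R2 → (0, 0, 0, 11, 2)
pivot(3,3)=11: scale R3 → (0, 0, 0, 1, 12)
  clear (0,3): R0 −= (4)R3 → (1, 0, 0, 0, 11)
  clear (1,3): R1 −= (2)R3 → (0, 1, 0, 0, 9)
  clear (2,3): R2 −= (6)R3 → (0, 0, 1, 0, 10)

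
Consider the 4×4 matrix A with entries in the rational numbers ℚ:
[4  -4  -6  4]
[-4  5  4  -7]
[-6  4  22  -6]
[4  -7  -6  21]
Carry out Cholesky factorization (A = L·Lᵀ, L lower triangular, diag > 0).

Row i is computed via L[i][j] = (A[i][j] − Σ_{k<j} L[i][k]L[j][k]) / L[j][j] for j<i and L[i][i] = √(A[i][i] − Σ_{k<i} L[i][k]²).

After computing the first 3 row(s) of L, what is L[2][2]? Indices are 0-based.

Step 1: L[0][0] = √(4) = 2.
  L[1][0] = (-4) / L[0][0] = -2.
Step 2: L[1][1] = √(1) = 1.
  L[2][0] = (-6) / L[0][0] = -3.
  L[2][1] = (-2) / L[1][1] = -2.
Step 3: L[2][2] = √(9) = 3.

L[2][2] = 3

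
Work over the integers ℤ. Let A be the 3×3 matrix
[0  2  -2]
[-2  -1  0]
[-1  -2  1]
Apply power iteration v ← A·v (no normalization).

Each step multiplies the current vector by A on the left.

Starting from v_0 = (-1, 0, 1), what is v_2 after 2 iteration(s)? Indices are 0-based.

v_0 = (-1, 0, 1).
v_1 = A·v_0 = (-2, 2, 2).
v_2 = A·v_1 = (0, 2, 0).

v_2 = (0, 2, 0)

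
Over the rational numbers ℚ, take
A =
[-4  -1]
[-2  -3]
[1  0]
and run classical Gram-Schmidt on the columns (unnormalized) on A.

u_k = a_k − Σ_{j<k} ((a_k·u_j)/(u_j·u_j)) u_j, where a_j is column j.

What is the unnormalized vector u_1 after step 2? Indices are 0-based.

Step 1: u_0 = a_0 = (-4, -2, 1).
Step 2: u_1 = a_1 − (10/21)·u_0 = (19/21, -43/21, -10/21).

u_1 = (19/21, -43/21, -10/21)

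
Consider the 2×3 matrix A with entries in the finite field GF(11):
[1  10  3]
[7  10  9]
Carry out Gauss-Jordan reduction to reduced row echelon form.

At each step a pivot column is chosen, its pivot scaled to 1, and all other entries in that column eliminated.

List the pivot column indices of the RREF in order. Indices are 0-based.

pivot columns: 0, 1

pivot(0,0)=1: scale R0 → (1, 10, 3)
  clear (1,0): R1 −= (7)R0 → (0, 6, 10)
pivot(1,1)=6: scale R1 → (0, 1, 9)
  clear (0,1): R0 −= (10)R1 → (1, 0, 1)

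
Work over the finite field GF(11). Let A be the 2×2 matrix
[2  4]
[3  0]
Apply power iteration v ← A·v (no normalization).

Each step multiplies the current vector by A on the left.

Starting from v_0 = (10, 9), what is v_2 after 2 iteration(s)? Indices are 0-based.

v_2 = (1, 3)

v_0 = (10, 9).
v_1 = A·v_0 = (1, 8).
v_2 = A·v_1 = (1, 3).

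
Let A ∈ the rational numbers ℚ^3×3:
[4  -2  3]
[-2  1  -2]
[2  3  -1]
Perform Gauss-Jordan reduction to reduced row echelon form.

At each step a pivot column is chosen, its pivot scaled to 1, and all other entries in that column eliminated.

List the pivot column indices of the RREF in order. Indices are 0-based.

pivot(0,0)=4: scale R0 → (1, -1/2, 3/4)
  clear (1,0): R1 −= (-2)R0 → (0, 0, -1/2)
  clear (2,0): R2 −= (2)R0 → (0, 4, -5/2)
pivot(1,1): swap R1↔R2
pivot(1,1)=4: scale R1 → (0, 1, -5/8)
  clear (0,1): R0 −= (-1/2)R1 → (1, 0, 7/16)
pivot(2,2)=-1/2: scale R2 → (0, 0, 1)
  clear (0,2): R0 −= (7/16)R2 → (1, 0, 0)
  clear (1,2): R1 −= (-5/8)R2 → (0, 1, 0)

pivot columns: 0, 1, 2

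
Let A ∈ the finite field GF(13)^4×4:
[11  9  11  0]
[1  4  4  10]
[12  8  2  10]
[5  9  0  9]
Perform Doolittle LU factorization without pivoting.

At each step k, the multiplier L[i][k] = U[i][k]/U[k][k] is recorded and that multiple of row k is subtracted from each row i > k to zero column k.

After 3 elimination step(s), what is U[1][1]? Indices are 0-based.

k=0: U[0][0]=11
  eliminate (1,0): mult=6, new row 1: (0, 2, 3, 10); set L[1][0]=6
  eliminate (2,0): mult=7, new row 2: (0, 10, 3, 10); set L[2][0]=7
  eliminate (3,0): mult=4, new row 3: (0, 12, 8, 9); set L[3][0]=4
k=1: U[1][1]=2
  eliminate (2,1): mult=5, new row 2: (0, 0, 1, 12); set L[2][1]=5
  eliminate (3,1): mult=6, new row 3: (0, 0, 3, 1); set L[3][1]=6
k=2: U[2][2]=1
  eliminate (3,2): mult=3, new row 3: (0, 0, 0, 4); set L[3][2]=3

U[1][1] = 2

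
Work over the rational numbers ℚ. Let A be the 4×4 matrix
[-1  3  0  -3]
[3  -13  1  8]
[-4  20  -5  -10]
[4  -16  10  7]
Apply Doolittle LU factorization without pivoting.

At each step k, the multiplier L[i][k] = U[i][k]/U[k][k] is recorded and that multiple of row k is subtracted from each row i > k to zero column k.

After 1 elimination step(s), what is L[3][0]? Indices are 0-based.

[col 0] pivot -1
  R1 -= -3*R0 → (0, -4, 1, -1)  (L[1][0] := -3)
  R2 -= 4*R0 → (0, 8, -5, 2)  (L[2][0] := 4)
  R3 -= -4*R0 → (0, -4, 10, -5)  (L[3][0] := -4)

L[3][0] = -4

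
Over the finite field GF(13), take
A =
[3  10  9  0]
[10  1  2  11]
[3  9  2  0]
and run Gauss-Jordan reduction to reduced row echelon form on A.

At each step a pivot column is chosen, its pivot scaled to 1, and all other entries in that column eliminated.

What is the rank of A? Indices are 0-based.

rank = 3

step 1: normalize row 0 (÷3) = (1, 12, 3, 0)
  row 1: subtract 10×row0 = (0, 11, 11, 11)
  row 2: subtract 3×row0 = (0, 12, 6, 0)
step 2: normalize row 1 (÷11) = (0, 1, 1, 1)
  row 0: subtract 12×row1 = (1, 0, 4, 1)
  row 2: subtract 12×row1 = (0, 0, 7, 1)
step 3: normalize row 2 (÷7) = (0, 0, 1, 2)
  row 0: subtract 4×row2 = (1, 0, 0, 6)
  row 1: subtract 1×row2 = (0, 1, 0, 12)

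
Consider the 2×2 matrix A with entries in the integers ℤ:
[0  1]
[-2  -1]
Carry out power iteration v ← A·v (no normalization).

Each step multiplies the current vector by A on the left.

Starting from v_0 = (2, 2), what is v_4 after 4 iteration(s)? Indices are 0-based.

v_4 = (10, -14)

v_0 = (2, 2).
v_1 = A·v_0 = (2, -6).
v_2 = A·v_1 = (-6, 2).
v_3 = A·v_2 = (2, 10).
v_4 = A·v_3 = (10, -14).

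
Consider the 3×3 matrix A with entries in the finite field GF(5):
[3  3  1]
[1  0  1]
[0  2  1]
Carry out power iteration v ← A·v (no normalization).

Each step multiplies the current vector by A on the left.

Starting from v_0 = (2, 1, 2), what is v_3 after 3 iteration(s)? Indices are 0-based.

v_3 = (4, 1, 2)

v_0 = (2, 1, 2).
v_1 = A·v_0 = (1, 4, 4).
v_2 = A·v_1 = (4, 0, 2).
v_3 = A·v_2 = (4, 1, 2).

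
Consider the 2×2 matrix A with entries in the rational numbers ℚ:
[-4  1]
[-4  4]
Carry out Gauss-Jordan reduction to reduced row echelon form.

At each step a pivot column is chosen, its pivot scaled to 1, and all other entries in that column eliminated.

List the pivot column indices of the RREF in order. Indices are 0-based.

pivot(0,0)=-4: scale R0 → (1, -1/4)
  clear (1,0): R1 −= (-4)R0 → (0, 3)
pivot(1,1)=3: scale R1 → (0, 1)
  clear (0,1): R0 −= (-1/4)R1 → (1, 0)

pivot columns: 0, 1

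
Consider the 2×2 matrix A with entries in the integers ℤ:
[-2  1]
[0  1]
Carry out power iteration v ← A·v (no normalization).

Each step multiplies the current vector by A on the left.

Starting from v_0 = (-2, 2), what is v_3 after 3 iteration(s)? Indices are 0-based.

v_0 = (-2, 2).
v_1 = A·v_0 = (6, 2).
v_2 = A·v_1 = (-10, 2).
v_3 = A·v_2 = (22, 2).

v_3 = (22, 2)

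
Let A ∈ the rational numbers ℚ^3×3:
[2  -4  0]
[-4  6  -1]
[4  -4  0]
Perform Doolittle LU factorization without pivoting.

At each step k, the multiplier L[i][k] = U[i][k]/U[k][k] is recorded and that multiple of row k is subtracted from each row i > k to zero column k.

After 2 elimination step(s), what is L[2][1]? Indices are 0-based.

L[2][1] = -2

Step 1: pivot at (0,0) is 2.
  row1 ← row1 − (-2)·row0  ⇒  L[1][0]=-2, U row1=(0, -2, -1)
  row2 ← row2 − (2)·row0  ⇒  L[2][0]=2, U row2=(0, 4, 0)
Step 2: pivot at (1,1) is -2.
  row2 ← row2 − (-2)·row1  ⇒  L[2][1]=-2, U row2=(0, 0, -2)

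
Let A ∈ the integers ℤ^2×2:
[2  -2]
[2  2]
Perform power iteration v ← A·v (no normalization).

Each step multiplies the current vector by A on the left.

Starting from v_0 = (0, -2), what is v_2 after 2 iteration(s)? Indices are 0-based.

v_0 = (0, -2).
v_1 = A·v_0 = (4, -4).
v_2 = A·v_1 = (16, 0).

v_2 = (16, 0)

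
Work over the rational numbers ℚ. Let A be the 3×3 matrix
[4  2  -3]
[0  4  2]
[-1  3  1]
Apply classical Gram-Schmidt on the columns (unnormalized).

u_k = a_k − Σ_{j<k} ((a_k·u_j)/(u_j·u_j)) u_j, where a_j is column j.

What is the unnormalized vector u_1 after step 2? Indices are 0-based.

Step 1: u_0 = a_0 = (4, 0, -1).
Step 2: u_1 = a_1 − (5/17)·u_0 = (14/17, 4, 56/17).

u_1 = (14/17, 4, 56/17)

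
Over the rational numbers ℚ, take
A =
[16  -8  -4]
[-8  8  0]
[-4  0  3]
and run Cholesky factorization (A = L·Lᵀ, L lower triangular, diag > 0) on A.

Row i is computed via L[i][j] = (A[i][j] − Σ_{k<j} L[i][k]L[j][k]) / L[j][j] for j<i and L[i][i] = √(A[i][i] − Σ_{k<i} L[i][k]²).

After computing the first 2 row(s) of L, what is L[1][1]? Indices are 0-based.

Step 1: L[0][0] = √(16) = 4.
  L[1][0] = (-8) / L[0][0] = -2.
Step 2: L[1][1] = √(4) = 2.

L[1][1] = 2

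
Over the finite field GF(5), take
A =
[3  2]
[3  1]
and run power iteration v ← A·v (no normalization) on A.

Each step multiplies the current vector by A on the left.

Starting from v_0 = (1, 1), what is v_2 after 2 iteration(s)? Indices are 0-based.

v_0 = (1, 1).
v_1 = A·v_0 = (0, 4).
v_2 = A·v_1 = (3, 4).

v_2 = (3, 4)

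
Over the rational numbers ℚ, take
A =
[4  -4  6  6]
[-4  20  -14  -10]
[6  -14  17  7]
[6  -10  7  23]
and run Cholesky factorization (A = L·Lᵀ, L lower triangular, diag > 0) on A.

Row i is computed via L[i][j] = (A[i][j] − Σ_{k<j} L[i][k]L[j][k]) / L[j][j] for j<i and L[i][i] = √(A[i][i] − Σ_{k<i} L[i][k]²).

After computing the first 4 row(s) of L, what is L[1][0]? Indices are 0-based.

L[1][0] = -2

Step 1: L[0][0] = √(4) = 2.
  L[1][0] = (-4) / L[0][0] = -2.
Step 2: L[1][1] = √(16) = 4.
  L[2][0] = (6) / L[0][0] = 3.
  L[2][1] = (-8) / L[1][1] = -2.
Step 3: L[2][2] = √(4) = 2.
  L[3][0] = (6) / L[0][0] = 3.
  L[3][1] = (-4) / L[1][1] = -1.
  L[3][2] = (-4) / L[2][2] = -2.
Step 4: L[3][3] = √(9) = 3.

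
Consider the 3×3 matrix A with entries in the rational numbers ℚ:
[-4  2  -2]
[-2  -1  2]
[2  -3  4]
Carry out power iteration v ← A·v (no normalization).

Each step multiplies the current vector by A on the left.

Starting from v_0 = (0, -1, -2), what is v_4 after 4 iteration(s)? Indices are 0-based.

v_0 = (0, -1, -2).
v_1 = A·v_0 = (2, -3, -5).
v_2 = A·v_1 = (-4, -11, -7).
v_3 = A·v_2 = (8, 5, -3).
v_4 = A·v_3 = (-16, -27, -11).

v_4 = (-16, -27, -11)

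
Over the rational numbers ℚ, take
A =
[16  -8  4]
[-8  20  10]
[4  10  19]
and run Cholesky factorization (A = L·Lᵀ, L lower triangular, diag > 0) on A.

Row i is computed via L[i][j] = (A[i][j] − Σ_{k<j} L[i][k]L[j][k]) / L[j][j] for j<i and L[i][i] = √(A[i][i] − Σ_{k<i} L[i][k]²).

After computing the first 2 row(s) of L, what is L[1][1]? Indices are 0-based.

Step 1: L[0][0] = √(16) = 4.
  L[1][0] = (-8) / L[0][0] = -2.
Step 2: L[1][1] = √(16) = 4.

L[1][1] = 4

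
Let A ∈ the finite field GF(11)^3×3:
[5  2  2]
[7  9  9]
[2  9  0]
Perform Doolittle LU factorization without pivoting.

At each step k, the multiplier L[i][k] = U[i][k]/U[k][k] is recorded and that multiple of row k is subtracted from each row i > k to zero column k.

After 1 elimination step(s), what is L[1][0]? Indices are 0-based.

L[1][0] = 8

k=0: U[0][0]=5
  eliminate (1,0): mult=8, new row 1: (0, 4, 4); set L[1][0]=8
  eliminate (2,0): mult=7, new row 2: (0, 6, 8); set L[2][0]=7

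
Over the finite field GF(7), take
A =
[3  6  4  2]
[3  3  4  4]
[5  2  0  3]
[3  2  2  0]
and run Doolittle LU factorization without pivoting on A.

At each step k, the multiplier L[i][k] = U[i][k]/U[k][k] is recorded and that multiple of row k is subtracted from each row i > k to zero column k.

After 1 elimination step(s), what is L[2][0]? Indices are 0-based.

k=0: U[0][0]=3
  eliminate (1,0): mult=1, new row 1: (0, 4, 0, 2); set L[1][0]=1
  eliminate (2,0): mult=4, new row 2: (0, 6, 5, 2); set L[2][0]=4
  eliminate (3,0): mult=1, new row 3: (0, 3, 5, 5); set L[3][0]=1

L[2][0] = 4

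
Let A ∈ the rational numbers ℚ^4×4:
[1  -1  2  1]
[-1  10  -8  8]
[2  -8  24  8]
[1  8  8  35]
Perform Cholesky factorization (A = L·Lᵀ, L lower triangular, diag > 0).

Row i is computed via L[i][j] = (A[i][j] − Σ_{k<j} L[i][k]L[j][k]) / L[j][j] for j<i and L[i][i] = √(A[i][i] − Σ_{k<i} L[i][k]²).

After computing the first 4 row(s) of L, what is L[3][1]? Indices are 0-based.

Step 1: L[0][0] = √(1) = 1.
  L[1][0] = (-1) / L[0][0] = -1.
Step 2: L[1][1] = √(9) = 3.
  L[2][0] = (2) / L[0][0] = 2.
  L[2][1] = (-6) / L[1][1] = -2.
Step 3: L[2][2] = √(16) = 4.
  L[3][0] = (1) / L[0][0] = 1.
  L[3][1] = (9) / L[1][1] = 3.
  L[3][2] = (12) / L[2][2] = 3.
Step 4: L[3][3] = √(16) = 4.

L[3][1] = 3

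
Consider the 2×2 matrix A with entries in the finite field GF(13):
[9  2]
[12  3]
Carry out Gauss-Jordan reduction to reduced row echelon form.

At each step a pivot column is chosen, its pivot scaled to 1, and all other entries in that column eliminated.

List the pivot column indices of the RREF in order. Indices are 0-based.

pivot columns: 0, 1

[1] R0 /= 9  ⇒  (1, 6)
     R1 -= 12·R0  ⇒  (0, 9)
[2] R1 /= 9  ⇒  (0, 1)
     R0 -= 6·R1  ⇒  (1, 0)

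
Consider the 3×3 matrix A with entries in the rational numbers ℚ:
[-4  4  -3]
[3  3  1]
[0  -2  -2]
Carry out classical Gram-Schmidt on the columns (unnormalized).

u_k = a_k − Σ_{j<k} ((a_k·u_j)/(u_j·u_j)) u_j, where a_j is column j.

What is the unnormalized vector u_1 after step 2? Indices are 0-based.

Step 1: u_0 = a_0 = (-4, 3, 0).
Step 2: u_1 = a_1 − (-7/25)·u_0 = (72/25, 96/25, -2).

u_1 = (72/25, 96/25, -2)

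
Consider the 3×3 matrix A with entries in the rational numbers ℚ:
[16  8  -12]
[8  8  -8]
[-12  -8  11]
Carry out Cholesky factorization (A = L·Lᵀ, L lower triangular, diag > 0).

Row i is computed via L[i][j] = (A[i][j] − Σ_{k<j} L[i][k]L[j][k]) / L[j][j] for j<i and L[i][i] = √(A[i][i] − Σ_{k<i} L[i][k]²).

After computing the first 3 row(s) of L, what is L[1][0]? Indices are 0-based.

Step 1: L[0][0] = √(16) = 4.
  L[1][0] = (8) / L[0][0] = 2.
Step 2: L[1][1] = √(4) = 2.
  L[2][0] = (-12) / L[0][0] = -3.
  L[2][1] = (-2) / L[1][1] = -1.
Step 3: L[2][2] = √(1) = 1.

L[1][0] = 2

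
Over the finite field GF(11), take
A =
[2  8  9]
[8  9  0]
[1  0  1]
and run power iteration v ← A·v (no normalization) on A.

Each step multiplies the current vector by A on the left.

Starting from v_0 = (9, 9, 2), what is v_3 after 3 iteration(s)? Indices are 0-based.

v_0 = (9, 9, 2).
v_1 = A·v_0 = (9, 10, 0).
v_2 = A·v_1 = (10, 8, 9).
v_3 = A·v_2 = (0, 9, 8).

v_3 = (0, 9, 8)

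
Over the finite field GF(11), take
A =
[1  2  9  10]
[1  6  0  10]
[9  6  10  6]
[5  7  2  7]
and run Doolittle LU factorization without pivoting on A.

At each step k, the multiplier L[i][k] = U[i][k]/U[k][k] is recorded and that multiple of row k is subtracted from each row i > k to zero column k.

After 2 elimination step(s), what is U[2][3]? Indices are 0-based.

Step 1: pivot at (0,0) is 1.
  row1 ← row1 − (1)·row0  ⇒  L[1][0]=1, U row1=(0, 4, 2, 0)
  row2 ← row2 − (9)·row0  ⇒  L[2][0]=9, U row2=(0, 10, 6, 4)
  row3 ← row3 − (5)·row0  ⇒  L[3][0]=5, U row3=(0, 8, 1, 1)
Step 2: pivot at (1,1) is 4.
  row2 ← row2 − (8)·row1  ⇒  L[2][1]=8, U row2=(0, 0, 1, 4)
  row3 ← row3 − (2)·row1  ⇒  L[3][1]=2, U row3=(0, 0, 8, 1)

U[2][3] = 4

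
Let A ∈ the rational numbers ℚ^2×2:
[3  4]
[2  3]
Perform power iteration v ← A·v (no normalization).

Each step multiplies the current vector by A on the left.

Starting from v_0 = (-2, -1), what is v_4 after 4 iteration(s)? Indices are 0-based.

v_0 = (-2, -1).
v_1 = A·v_0 = (-10, -7).
v_2 = A·v_1 = (-58, -41).
v_3 = A·v_2 = (-338, -239).
v_4 = A·v_3 = (-1970, -1393).

v_4 = (-1970, -1393)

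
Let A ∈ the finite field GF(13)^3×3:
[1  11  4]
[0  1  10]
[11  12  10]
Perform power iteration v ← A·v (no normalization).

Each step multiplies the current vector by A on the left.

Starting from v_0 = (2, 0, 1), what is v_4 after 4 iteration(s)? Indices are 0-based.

v_4 = (9, 9, 1)

v_0 = (2, 0, 1).
v_1 = A·v_0 = (6, 10, 6).
v_2 = A·v_1 = (10, 5, 12).
v_3 = A·v_2 = (9, 8, 4).
v_4 = A·v_3 = (9, 9, 1).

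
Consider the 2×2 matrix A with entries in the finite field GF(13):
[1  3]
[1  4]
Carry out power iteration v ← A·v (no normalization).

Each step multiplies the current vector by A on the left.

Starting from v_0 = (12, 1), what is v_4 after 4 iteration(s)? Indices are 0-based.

v_4 = (7, 9)

v_0 = (12, 1).
v_1 = A·v_0 = (2, 3).
v_2 = A·v_1 = (11, 1).
v_3 = A·v_2 = (1, 2).
v_4 = A·v_3 = (7, 9).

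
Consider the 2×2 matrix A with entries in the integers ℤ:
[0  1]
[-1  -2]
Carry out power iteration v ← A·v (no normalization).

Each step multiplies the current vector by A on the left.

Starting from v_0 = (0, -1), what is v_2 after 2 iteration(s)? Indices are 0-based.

v_2 = (2, -3)

v_0 = (0, -1).
v_1 = A·v_0 = (-1, 2).
v_2 = A·v_1 = (2, -3).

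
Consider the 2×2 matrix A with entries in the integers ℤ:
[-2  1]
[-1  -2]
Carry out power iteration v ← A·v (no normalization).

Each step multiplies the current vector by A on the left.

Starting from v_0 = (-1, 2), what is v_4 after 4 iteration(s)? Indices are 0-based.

v_4 = (-41, -38)

v_0 = (-1, 2).
v_1 = A·v_0 = (4, -3).
v_2 = A·v_1 = (-11, 2).
v_3 = A·v_2 = (24, 7).
v_4 = A·v_3 = (-41, -38).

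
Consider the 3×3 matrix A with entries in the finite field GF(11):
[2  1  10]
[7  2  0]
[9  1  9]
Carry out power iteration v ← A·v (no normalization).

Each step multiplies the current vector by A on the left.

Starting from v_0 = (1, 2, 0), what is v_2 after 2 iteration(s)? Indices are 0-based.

v_2 = (8, 6, 3)

v_0 = (1, 2, 0).
v_1 = A·v_0 = (4, 0, 0).
v_2 = A·v_1 = (8, 6, 3).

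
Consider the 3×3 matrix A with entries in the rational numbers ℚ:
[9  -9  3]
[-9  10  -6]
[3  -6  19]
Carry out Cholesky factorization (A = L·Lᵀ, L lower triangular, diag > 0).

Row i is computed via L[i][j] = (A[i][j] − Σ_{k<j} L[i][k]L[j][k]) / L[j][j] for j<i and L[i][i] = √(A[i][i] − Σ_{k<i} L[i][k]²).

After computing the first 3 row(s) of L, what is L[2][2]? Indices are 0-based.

Step 1: L[0][0] = √(9) = 3.
  L[1][0] = (-9) / L[0][0] = -3.
Step 2: L[1][1] = √(1) = 1.
  L[2][0] = (3) / L[0][0] = 1.
  L[2][1] = (-3) / L[1][1] = -3.
Step 3: L[2][2] = √(9) = 3.

L[2][2] = 3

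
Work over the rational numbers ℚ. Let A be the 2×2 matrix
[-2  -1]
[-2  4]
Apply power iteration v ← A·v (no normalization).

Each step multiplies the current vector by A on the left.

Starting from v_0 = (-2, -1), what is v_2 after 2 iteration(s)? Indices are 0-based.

v_2 = (-10, -10)

v_0 = (-2, -1).
v_1 = A·v_0 = (5, 0).
v_2 = A·v_1 = (-10, -10).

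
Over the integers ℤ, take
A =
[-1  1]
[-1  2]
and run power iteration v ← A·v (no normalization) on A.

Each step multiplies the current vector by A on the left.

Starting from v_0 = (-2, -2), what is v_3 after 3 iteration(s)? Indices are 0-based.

v_0 = (-2, -2).
v_1 = A·v_0 = (0, -2).
v_2 = A·v_1 = (-2, -4).
v_3 = A·v_2 = (-2, -6).

v_3 = (-2, -6)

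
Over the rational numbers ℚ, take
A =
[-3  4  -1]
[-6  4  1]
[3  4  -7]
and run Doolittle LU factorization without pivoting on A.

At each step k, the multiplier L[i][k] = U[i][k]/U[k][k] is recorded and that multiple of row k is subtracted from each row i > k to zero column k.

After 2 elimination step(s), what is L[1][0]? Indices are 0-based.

[col 0] pivot -3
  R1 -= 2*R0 → (0, -4, 3)  (L[1][0] := 2)
  R2 -= -1*R0 → (0, 8, -8)  (L[2][0] := -1)
[col 1] pivot -4
  R2 -= -2*R1 → (0, 0, -2)  (L[2][1] := -2)

L[1][0] = 2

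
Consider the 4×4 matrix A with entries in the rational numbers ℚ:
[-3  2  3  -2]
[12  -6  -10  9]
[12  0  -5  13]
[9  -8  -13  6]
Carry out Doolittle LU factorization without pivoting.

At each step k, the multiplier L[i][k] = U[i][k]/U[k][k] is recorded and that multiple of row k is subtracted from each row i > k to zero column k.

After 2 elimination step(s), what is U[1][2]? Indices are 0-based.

U[1][2] = 2

Step 1: pivot at (0,0) is -3.
  row1 ← row1 − (-4)·row0  ⇒  L[1][0]=-4, U row1=(0, 2, 2, 1)
  row2 ← row2 − (-4)·row0  ⇒  L[2][0]=-4, U row2=(0, 8, 7, 5)
  row3 ← row3 − (-3)·row0  ⇒  L[3][0]=-3, U row3=(0, -2, -4, 0)
Step 2: pivot at (1,1) is 2.
  row2 ← row2 − (4)·row1  ⇒  L[2][1]=4, U row2=(0, 0, -1, 1)
  row3 ← row3 − (-1)·row1  ⇒  L[3][1]=-1, U row3=(0, 0, -2, 1)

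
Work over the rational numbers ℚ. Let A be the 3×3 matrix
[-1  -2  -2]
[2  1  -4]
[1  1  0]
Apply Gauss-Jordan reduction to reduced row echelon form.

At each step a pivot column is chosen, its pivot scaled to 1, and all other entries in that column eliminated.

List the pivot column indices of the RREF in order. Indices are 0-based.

pivot columns: 0, 1, 2

step 1: normalize row 0 (÷-1) = (1, 2, 2)
  row 1: subtract 2×row0 = (0, -3, -8)
  row 2: subtract 1×row0 = (0, -1, -2)
step 2: normalize row 1 (÷-3) = (0, 1, 8/3)
  row 0: subtract 2×row1 = (1, 0, -10/3)
  row 2: subtract -1×row1 = (0, 0, 2/3)
step 3: normalize row 2 (÷2/3) = (0, 0, 1)
  row 0: subtract -10/3×row2 = (1, 0, 0)
  row 1: subtract 8/3×row2 = (0, 1, 0)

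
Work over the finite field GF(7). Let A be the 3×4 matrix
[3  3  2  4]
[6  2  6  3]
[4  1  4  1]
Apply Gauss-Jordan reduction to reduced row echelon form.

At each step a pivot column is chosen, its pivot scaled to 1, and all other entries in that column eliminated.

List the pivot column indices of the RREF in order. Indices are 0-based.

pivot columns: 0, 1, 2

pivot(0,0)=3: scale R0 → (1, 1, 3, 6)
  clear (1,0): R1 −= (6)R0 → (0, 3, 2, 2)
  clear (2,0): R2 −= (4)R0 → (0, 4, 6, 5)
pivot(1,1)=3: scale R1 → (0, 1, 3, 3)
  clear (0,1): R0 −= (1)R1 → (1, 0, 0, 3)
  clear (2,1): R2 −= (4)R1 → (0, 0, 1, 0)
pivot(2,2)=1: scale R2 → (0, 0, 1, 0)
  clear (1,2): R1 −= (3)R2 → (0, 1, 0, 3)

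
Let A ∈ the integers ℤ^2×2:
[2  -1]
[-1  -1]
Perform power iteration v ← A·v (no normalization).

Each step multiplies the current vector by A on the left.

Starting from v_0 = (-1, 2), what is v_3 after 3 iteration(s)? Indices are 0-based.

v_3 = (-19, 2)

v_0 = (-1, 2).
v_1 = A·v_0 = (-4, -1).
v_2 = A·v_1 = (-7, 5).
v_3 = A·v_2 = (-19, 2).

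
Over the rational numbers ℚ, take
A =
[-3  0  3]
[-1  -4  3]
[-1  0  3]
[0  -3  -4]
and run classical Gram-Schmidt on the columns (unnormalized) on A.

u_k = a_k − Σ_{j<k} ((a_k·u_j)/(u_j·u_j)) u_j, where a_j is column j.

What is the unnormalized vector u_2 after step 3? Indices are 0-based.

Step 1: u_0 = a_0 = (-3, -1, -1, 0).
Step 2: u_1 = a_1 − (4/11)·u_0 = (12/11, -40/11, 4/11, -3).
Step 3: u_2 = a_2 − (-15/11)·u_0 − (60/259)·u_1 = (-348/259, 642/259, 402/259, -856/259).

u_2 = (-348/259, 642/259, 402/259, -856/259)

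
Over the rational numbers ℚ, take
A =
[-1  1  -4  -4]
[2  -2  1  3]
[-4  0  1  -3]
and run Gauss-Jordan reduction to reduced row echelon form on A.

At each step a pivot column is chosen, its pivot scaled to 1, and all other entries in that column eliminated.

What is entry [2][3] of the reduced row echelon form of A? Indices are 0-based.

step 1: normalize row 0 (÷-1) = (1, -1, 4, 4)
  row 1: subtract 2×row0 = (0, 0, -7, -5)
  row 2: subtract -4×row0 = (0, -4, 17, 13)
step 2: exchange rows 1,2
step 2: normalize row 1 (÷-4) = (0, 1, -17/4, -13/4)
  row 0: subtract -1×row1 = (1, 0, -1/4, 3/4)
step 3: normalize row 2 (÷-7) = (0, 0, 1, 5/7)
  row 0: subtract -1/4×row2 = (1, 0, 0, 13/14)
  row 1: subtract -17/4×row2 = (0, 1, 0, -3/14)

M[2][3] = 5/7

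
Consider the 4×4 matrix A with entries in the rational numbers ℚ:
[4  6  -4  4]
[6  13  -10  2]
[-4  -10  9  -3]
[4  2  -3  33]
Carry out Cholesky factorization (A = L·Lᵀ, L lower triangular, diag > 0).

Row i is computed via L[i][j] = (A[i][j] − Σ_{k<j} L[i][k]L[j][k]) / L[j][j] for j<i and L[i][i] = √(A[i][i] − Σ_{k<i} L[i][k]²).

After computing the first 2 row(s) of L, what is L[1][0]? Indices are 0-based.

L[1][0] = 3

Step 1: L[0][0] = √(4) = 2.
  L[1][0] = (6) / L[0][0] = 3.
Step 2: L[1][1] = √(4) = 2.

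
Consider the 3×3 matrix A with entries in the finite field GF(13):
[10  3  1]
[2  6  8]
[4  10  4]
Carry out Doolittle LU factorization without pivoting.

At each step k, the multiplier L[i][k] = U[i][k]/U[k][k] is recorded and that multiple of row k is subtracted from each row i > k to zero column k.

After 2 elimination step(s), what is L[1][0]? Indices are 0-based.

L[1][0] = 8

k=0: U[0][0]=10
  eliminate (1,0): mult=8, new row 1: (0, 8, 0); set L[1][0]=8
  eliminate (2,0): mult=3, new row 2: (0, 1, 1); set L[2][0]=3
k=1: U[1][1]=8
  eliminate (2,1): mult=5, new row 2: (0, 0, 1); set L[2][1]=5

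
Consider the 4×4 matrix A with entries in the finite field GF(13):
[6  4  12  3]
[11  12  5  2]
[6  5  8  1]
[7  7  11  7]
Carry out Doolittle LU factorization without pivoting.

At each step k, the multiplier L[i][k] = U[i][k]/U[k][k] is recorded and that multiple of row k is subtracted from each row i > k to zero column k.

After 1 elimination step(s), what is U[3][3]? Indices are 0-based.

U[3][3] = 10

k=0: U[0][0]=6
  eliminate (1,0): mult=4, new row 1: (0, 9, 9, 3); set L[1][0]=4
  eliminate (2,0): mult=1, new row 2: (0, 1, 9, 11); set L[2][0]=1
  eliminate (3,0): mult=12, new row 3: (0, 11, 10, 10); set L[3][0]=12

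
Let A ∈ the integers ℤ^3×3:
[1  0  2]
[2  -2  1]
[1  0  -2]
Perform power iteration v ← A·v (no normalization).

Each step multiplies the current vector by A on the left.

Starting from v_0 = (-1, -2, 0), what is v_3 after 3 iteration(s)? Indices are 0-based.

v_3 = (-1, 9, -5)

v_0 = (-1, -2, 0).
v_1 = A·v_0 = (-1, 2, -1).
v_2 = A·v_1 = (-3, -7, 1).
v_3 = A·v_2 = (-1, 9, -5).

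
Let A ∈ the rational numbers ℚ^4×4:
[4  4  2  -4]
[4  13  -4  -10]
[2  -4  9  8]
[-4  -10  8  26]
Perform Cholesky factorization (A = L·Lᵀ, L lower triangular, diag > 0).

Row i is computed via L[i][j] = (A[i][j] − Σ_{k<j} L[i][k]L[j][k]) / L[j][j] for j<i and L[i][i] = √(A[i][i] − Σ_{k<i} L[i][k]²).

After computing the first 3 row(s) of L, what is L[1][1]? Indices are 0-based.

L[1][1] = 3

Step 1: L[0][0] = √(4) = 2.
  L[1][0] = (4) / L[0][0] = 2.
Step 2: L[1][1] = √(9) = 3.
  L[2][0] = (2) / L[0][0] = 1.
  L[2][1] = (-6) / L[1][1] = -2.
Step 3: L[2][2] = √(4) = 2.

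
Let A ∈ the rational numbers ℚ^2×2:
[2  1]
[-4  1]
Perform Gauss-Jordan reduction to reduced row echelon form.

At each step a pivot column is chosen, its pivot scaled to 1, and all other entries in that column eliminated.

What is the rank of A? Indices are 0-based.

rank = 2

step 1: normalize row 0 (÷2) = (1, 1/2)
  row 1: subtract -4×row0 = (0, 3)
step 2: normalize row 1 (÷3) = (0, 1)
  row 0: subtract 1/2×row1 = (1, 0)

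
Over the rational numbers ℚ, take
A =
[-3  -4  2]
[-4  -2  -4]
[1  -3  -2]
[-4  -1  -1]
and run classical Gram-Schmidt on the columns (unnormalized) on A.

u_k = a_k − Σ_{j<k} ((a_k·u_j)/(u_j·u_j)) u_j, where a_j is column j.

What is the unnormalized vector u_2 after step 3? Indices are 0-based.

Step 1: u_0 = a_0 = (-3, -4, 1, -4).
Step 2: u_1 = a_1 − (1/2)·u_0 = (-5/2, 0, -7/2, 1).
Step 3: u_2 = a_2 − (2/7)·u_0 − (2/39)·u_1 = (815/273, -20/7, -575/273, 25/273).

u_2 = (815/273, -20/7, -575/273, 25/273)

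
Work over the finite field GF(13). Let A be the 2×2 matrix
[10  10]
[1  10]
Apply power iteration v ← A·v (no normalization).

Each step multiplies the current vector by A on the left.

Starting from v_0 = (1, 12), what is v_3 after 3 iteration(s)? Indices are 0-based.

v_3 = (7, 11)

v_0 = (1, 12).
v_1 = A·v_0 = (0, 4).
v_2 = A·v_1 = (1, 1).
v_3 = A·v_2 = (7, 11).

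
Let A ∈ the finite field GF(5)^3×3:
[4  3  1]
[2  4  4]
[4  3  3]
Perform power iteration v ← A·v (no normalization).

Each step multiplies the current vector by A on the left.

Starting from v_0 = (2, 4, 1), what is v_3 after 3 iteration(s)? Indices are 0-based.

v_3 = (1, 3, 1)

v_0 = (2, 4, 1).
v_1 = A·v_0 = (1, 4, 3).
v_2 = A·v_1 = (4, 0, 0).
v_3 = A·v_2 = (1, 3, 1).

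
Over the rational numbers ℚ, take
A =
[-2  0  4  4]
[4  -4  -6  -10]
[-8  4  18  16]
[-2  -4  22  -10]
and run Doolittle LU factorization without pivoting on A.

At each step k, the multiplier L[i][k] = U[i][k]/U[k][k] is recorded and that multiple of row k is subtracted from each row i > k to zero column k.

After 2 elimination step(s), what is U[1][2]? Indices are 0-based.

Step 1: pivot at (0,0) is -2.
  row1 ← row1 − (-2)·row0  ⇒  L[1][0]=-2, U row1=(0, -4, 2, -2)
  row2 ← row2 − (4)·row0  ⇒  L[2][0]=4, U row2=(0, 4, 2, 0)
  row3 ← row3 − (1)·row0  ⇒  L[3][0]=1, U row3=(0, -4, 18, -14)
Step 2: pivot at (1,1) is -4.
  row2 ← row2 − (-1)·row1  ⇒  L[2][1]=-1, U row2=(0, 0, 4, -2)
  row3 ← row3 − (1)·row1  ⇒  L[3][1]=1, U row3=(0, 0, 16, -12)

U[1][2] = 2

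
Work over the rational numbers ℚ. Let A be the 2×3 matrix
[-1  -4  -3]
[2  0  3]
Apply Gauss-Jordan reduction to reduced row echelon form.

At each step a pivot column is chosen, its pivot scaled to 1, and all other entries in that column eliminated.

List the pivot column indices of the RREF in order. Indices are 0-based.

pivot(0,0)=-1: scale R0 → (1, 4, 3)
  clear (1,0): R1 −= (2)R0 → (0, -8, -3)
pivot(1,1)=-8: scale R1 → (0, 1, 3/8)
  clear (0,1): R0 −= (4)R1 → (1, 0, 3/2)

pivot columns: 0, 1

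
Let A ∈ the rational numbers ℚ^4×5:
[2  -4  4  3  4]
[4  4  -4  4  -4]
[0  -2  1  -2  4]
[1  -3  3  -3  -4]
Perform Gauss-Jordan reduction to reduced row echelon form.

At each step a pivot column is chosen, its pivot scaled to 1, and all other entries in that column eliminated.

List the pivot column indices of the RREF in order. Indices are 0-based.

step 1: normalize row 0 (÷2) = (1, -2, 2, 3/2, 2)
  row 1: subtract 4×row0 = (0, 12, -12, -2, -12)
  row 3: subtract 1×row0 = (0, -1, 1, -9/2, -6)
step 2: normalize row 1 (÷12) = (0, 1, -1, -1/6, -1)
  row 0: subtract -2×row1 = (1, 0, 0, 7/6, 0)
  row 2: subtract -2×row1 = (0, 0, -1, -7/3, 2)
  row 3: subtract -1×row1 = (0, 0, 0, -14/3, -7)
step 3: normalize row 2 (÷-1) = (0, 0, 1, 7/3, -2)
  row 1: subtract -1×row2 = (0, 1, 0, 13/6, -3)
step 4: normalize row 3 (÷-14/3) = (0, 0, 0, 1, 3/2)
  row 0: subtract 7/6×row3 = (1, 0, 0, 0, -7/4)
  row 1: subtract 13/6×row3 = (0, 1, 0, 0, -25/4)
  row 2: subtract 7/3×row3 = (0, 0, 1, 0, -11/2)

pivot columns: 0, 1, 2, 3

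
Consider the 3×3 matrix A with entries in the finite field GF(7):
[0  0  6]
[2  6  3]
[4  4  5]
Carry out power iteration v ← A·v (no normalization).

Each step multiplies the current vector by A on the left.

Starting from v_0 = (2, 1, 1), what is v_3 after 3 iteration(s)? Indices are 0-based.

v_0 = (2, 1, 1).
v_1 = A·v_0 = (6, 6, 3).
v_2 = A·v_1 = (4, 1, 0).
v_3 = A·v_2 = (0, 0, 6).

v_3 = (0, 0, 6)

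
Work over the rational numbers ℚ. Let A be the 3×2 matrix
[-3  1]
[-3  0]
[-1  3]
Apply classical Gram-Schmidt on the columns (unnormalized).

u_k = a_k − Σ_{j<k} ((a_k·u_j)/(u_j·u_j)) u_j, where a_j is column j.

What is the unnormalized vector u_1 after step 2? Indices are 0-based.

u_1 = (1/19, -18/19, 51/19)

Step 1: u_0 = a_0 = (-3, -3, -1).
Step 2: u_1 = a_1 − (-6/19)·u_0 = (1/19, -18/19, 51/19).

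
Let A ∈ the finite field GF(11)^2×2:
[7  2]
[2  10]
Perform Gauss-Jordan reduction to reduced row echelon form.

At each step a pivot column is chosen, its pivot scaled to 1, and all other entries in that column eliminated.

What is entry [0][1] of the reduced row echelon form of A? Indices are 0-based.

step 1: normalize row 0 (÷7) = (1, 5)
  row 1: subtract 2×row0 = (0, 0)
skip col 1 (zero from row 1)

M[0][1] = 5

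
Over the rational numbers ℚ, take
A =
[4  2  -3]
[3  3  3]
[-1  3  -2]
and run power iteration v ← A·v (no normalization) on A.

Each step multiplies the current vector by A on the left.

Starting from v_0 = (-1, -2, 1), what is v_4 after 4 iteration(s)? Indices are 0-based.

v_0 = (-1, -2, 1).
v_1 = A·v_0 = (-11, -6, -7).
v_2 = A·v_1 = (-35, -72, 7).
v_3 = A·v_2 = (-305, -300, -195).
v_4 = A·v_3 = (-1235, -2400, -205).

v_4 = (-1235, -2400, -205)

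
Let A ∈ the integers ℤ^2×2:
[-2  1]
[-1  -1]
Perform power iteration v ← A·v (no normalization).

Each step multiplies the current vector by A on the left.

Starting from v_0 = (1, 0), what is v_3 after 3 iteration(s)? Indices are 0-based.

v_3 = (-3, -6)

v_0 = (1, 0).
v_1 = A·v_0 = (-2, -1).
v_2 = A·v_1 = (3, 3).
v_3 = A·v_2 = (-3, -6).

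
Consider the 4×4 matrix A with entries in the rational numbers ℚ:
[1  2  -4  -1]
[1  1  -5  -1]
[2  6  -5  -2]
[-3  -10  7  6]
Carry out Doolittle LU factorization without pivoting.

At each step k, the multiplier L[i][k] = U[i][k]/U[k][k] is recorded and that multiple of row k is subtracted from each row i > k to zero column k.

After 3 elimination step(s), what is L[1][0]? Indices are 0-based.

k=0: U[0][0]=1
  eliminate (1,0): mult=1, new row 1: (0, -1, -1, 0); set L[1][0]=1
  eliminate (2,0): mult=2, new row 2: (0, 2, 3, 0); set L[2][0]=2
  eliminate (3,0): mult=-3, new row 3: (0, -4, -5, 3); set L[3][0]=-3
k=1: U[1][1]=-1
  eliminate (2,1): mult=-2, new row 2: (0, 0, 1, 0); set L[2][1]=-2
  eliminate (3,1): mult=4, new row 3: (0, 0, -1, 3); set L[3][1]=4
k=2: U[2][2]=1
  eliminate (3,2): mult=-1, new row 3: (0, 0, 0, 3); set L[3][2]=-1

L[1][0] = 1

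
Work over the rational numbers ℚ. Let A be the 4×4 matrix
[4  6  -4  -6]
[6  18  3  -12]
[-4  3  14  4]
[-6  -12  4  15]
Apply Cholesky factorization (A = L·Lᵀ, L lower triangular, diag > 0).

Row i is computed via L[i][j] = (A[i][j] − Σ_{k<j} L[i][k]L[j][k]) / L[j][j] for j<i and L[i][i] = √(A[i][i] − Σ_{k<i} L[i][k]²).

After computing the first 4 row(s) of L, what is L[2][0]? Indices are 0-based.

Step 1: L[0][0] = √(4) = 2.
  L[1][0] = (6) / L[0][0] = 3.
Step 2: L[1][1] = √(9) = 3.
  L[2][0] = (-4) / L[0][0] = -2.
  L[2][1] = (9) / L[1][1] = 3.
Step 3: L[2][2] = √(1) = 1.
  L[3][0] = (-6) / L[0][0] = -3.
  L[3][1] = (-3) / L[1][1] = -1.
  L[3][2] = (1) / L[2][2] = 1.
Step 4: L[3][3] = √(4) = 2.

L[2][0] = -2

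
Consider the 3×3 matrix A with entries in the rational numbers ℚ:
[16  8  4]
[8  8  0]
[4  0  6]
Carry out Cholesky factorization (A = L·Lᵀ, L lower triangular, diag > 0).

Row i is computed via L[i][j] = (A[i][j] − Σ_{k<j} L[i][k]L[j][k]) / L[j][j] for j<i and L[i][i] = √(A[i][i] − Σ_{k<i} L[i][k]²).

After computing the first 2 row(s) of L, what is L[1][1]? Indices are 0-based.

Step 1: L[0][0] = √(16) = 4.
  L[1][0] = (8) / L[0][0] = 2.
Step 2: L[1][1] = √(4) = 2.

L[1][1] = 2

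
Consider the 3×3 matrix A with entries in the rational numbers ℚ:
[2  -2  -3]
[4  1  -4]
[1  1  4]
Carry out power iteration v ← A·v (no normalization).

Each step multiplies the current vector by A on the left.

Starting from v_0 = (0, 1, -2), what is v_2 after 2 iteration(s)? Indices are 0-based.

v_0 = (0, 1, -2).
v_1 = A·v_0 = (4, 9, -7).
v_2 = A·v_1 = (11, 53, -15).

v_2 = (11, 53, -15)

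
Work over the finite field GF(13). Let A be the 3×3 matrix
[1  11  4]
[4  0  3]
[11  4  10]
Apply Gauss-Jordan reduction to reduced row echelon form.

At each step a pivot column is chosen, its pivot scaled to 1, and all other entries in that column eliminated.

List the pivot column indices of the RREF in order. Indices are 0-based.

pivot columns: 0, 1, 2

step 1: normalize row 0 (÷1) = (1, 11, 4)
  row 1: subtract 4×row0 = (0, 8, 0)
  row 2: subtract 11×row0 = (0, 0, 5)
step 2: normalize row 1 (÷8) = (0, 1, 0)
  row 0: subtract 11×row1 = (1, 0, 4)
step 3: normalize row 2 (÷5) = (0, 0, 1)
  row 0: subtract 4×row2 = (1, 0, 0)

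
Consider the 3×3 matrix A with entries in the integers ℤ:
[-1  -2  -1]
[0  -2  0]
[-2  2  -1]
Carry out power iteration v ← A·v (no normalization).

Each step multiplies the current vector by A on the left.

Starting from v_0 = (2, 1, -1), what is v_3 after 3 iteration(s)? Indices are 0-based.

v_0 = (2, 1, -1).
v_1 = A·v_0 = (-3, -2, -1).
v_2 = A·v_1 = (8, 4, 3).
v_3 = A·v_2 = (-19, -8, -11).

v_3 = (-19, -8, -11)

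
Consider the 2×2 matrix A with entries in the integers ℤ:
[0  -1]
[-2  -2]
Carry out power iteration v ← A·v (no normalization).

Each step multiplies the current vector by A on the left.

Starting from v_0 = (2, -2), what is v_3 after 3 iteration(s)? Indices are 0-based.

v_3 = (4, 8)

v_0 = (2, -2).
v_1 = A·v_0 = (2, 0).
v_2 = A·v_1 = (0, -4).
v_3 = A·v_2 = (4, 8).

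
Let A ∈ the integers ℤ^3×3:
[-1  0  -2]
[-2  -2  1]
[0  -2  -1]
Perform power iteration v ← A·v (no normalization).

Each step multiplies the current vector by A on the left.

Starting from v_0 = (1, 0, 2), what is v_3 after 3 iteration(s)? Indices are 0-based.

v_3 = (-13, -32, -18)

v_0 = (1, 0, 2).
v_1 = A·v_0 = (-5, 0, -2).
v_2 = A·v_1 = (9, 8, 2).
v_3 = A·v_2 = (-13, -32, -18).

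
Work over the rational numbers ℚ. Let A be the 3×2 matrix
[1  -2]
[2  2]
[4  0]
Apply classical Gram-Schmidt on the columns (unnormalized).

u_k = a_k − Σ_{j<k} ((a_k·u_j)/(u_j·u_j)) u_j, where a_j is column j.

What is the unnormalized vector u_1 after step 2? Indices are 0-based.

Step 1: u_0 = a_0 = (1, 2, 4).
Step 2: u_1 = a_1 − (2/21)·u_0 = (-44/21, 38/21, -8/21).

u_1 = (-44/21, 38/21, -8/21)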